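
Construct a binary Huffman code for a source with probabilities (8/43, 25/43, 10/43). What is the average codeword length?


Huffman construction (repeatedly merge the two least-probable nodes; each merge adds 1 bit to every symbol beneath it): 8/43 + 10/43 = 18/43; 18/43 + 25/43 = 1. Resulting codeword lengths (in the order the probabilities were given): (2, 1, 2). L_avg = sum(p_i * l_i) = 8/43*2 + 25/43*1 + 10/43*2 = 61/43 = 1.4186

1.4186 bits


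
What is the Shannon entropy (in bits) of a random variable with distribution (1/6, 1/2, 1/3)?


H = -sum(p_i * log2(p_i)). Terms: -(1/6)*log2(1/6) = 0.430827; -(1/2)*log2(1/2) = 0.500000; -(1/3)*log2(1/3) = 0.528321. H = 0.430827 + 0.500000 + 0.528321 = 1.4591

1.4591 bits


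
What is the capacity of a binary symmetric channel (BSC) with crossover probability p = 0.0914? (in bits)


H(p) = -p*log2(p) - (1-p)*log2(1-p) = -0.0914*log2(0.0914) - 0.9086*log2(0.9086) = 0.315482 + 0.125644 = 0.4411. C = 1 - H(p) = 1 - 0.4411 = 0.5589

0.5589 bits


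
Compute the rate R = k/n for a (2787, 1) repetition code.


Rate = k/n = 1/2787

1/2787


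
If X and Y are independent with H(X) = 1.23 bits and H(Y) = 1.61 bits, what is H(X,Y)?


For independent variables, H(X,Y) = H(X) + H(Y) = 1.23 + 1.61 = 2.84

2.84 bits


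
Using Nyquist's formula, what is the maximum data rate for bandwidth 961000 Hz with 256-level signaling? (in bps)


Rate = 2 * B * log2(M) = 2 * 961000 * 8.0 = 15376000.0

15376000.0 bps


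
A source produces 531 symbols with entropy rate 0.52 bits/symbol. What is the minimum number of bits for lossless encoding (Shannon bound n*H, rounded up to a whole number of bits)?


Minimum bits >= n * H = 531 * 0.52 = 276.12, rounded up to a whole number of bits = 277

277 bits


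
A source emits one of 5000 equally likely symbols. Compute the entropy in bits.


H = log2(n) = log2(5000) = 12.2877

12.2877 bits


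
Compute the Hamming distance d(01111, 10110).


Count differing positions: ^ ^ . . ^ = 3 differences

3


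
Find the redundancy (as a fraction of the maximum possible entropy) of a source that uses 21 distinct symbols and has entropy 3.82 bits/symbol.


H_max = log2(K) = log2(21) = 4.3923 bits/symbol. Redundancy = 1 - H/H_max = 1 - 3.82/4.3923 = 1 - 0.8697 = 0.1303

0.1303


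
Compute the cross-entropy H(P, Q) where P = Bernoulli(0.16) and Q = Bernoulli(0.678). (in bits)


H(P,Q) = -p*log2(q) - (1-p)*log2(1-q). -0.16*log2(0.678) = 0.089703; -0.84*log2(0.322) = 1.373289. H(P,Q) = 0.089703 + 1.373289 = 1.463

1.463 bits


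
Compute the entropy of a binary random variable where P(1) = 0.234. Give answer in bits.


H = -p*log2(p) - (1-p)*log2(1-p). -0.234*log2(0.234) = 0.490328; -0.766*log2(0.766) = 0.294591. H = 0.490328 + 0.294591 = 0.7849

0.7849 bits


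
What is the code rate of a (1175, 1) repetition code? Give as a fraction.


Rate = k/n = 1/1175

1/1175


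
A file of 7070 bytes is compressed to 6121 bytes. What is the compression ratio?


Ratio = original / compressed = 7070 / 6121 = 1.155

1.155


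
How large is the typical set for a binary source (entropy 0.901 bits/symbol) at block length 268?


log2|A_typical| = nH = 268 * 0.901 = 241.468, so |A_typical| ~ 2^241.468 = 4.888e+72

4.888e+72


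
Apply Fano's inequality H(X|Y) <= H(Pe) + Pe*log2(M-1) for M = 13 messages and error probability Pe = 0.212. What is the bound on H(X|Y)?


H(Pe) = -Pe*log2(Pe) - (1-Pe)*log2(1-Pe) = -0.212*log2(0.212) - 0.788*log2(0.788) = 0.474427 + 0.270861 = 0.7453. Pe*log2(M-1) = 0.212*log2(12) = 0.760012. Bound = H(Pe) + Pe*log2(M-1) = 0.474427 + 0.270861 + 0.760012 = 1.5053

1.5053 bits


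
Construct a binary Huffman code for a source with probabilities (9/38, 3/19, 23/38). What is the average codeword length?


Huffman construction (repeatedly merge the two least-probable nodes; each merge adds 1 bit to every symbol beneath it): 3/19 + 9/38 = 15/38; 15/38 + 23/38 = 1. Resulting codeword lengths (in the order the probabilities were given): (2, 2, 1). L_avg = sum(p_i * l_i) = 9/38*2 + 3/19*2 + 23/38*1 = 53/38 = 1.3947

1.3947 bits


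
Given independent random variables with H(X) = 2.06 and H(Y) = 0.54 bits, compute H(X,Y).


For independent variables, H(X,Y) = H(X) + H(Y) = 2.06 + 0.54 = 2.6

2.6 bits


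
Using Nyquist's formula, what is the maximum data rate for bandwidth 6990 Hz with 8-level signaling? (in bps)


Rate = 2 * B * log2(M) = 2 * 6990 * 3.0 = 41940.0

41940.0 bps


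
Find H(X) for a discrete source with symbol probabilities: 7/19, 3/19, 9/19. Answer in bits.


H = -sum(p_i * log2(p_i)). Terms: -(7/19)*log2(7/19) = 0.530737; -(3/19)*log2(3/19) = 0.420468; -(9/19)*log2(9/19) = 0.510633. H = 0.530737 + 0.420468 + 0.510633 = 1.4618

1.4618 bits


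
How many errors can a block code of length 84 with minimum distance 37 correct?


Correction capability = floor((d-1)/2) = floor((37-1)/2) = 18

18 errors


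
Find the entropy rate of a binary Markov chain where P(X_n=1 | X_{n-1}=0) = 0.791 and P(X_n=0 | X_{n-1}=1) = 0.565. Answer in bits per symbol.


Stationary distribution: pi_0 = p10/(p01+p10) = 0.4167, pi_1 = 0.5833. Entropy rate H' = pi_0*H(p01) + pi_1*H(p10) = 0.4167*0.7396 + 0.5833*0.9878 = 0.8844

0.8844 bits/symbol


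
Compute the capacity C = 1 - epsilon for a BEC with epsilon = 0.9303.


C = 1 - epsilon = 1 - 0.9303 = 0.0697

0.0697 bits


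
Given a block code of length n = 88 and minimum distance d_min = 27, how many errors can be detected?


Detection capability = d_min - 1 = 27 - 1 = 26

26 errors


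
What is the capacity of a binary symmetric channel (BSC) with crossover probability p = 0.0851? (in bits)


H(p) = -p*log2(p) - (1-p)*log2(1-p) = -0.0851*log2(0.0851) - 0.9149*log2(0.9149) = 0.302505 + 0.117395 = 0.4199. C = 1 - H(p) = 1 - 0.4199 = 0.5801

0.5801 bits


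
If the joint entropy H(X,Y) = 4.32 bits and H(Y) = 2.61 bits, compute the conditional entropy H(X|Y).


H(X|Y) = H(X,Y) - H(Y) = 4.32 - 2.61 = 1.71

1.71 bits


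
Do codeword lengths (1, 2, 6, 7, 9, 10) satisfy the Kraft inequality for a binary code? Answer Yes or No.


Kraft sum = sum(2^(-l_i)) = 0.7764, need <= 1. Result: satisfied (a binary prefix-free code with these lengths exists)

Yes


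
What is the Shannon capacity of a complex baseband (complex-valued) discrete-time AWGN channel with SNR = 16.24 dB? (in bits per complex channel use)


SNR_linear = 10^(16.24/10) = 42.0727; C = log2(1 + SNR_linear) = log2(1 + 42.0727) = 5.4287

5.4287 bits/channel use


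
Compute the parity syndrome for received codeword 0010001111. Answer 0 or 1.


Syndrome = XOR of all bits = 0 XOR 0 XOR 1 XOR 0 XOR 0 XOR 0 XOR 1 XOR 1 XOR 1 XOR 1 = 1

1


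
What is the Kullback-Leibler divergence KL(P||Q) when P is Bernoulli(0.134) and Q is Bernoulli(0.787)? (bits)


KL = p*log2(p/q) + (1-p)*log2((1-p)/(1-q)) = 0.134*log2(0.134/0.787) + 0.866*log2(0.866/0.213) = 1.4101

1.4101 bits


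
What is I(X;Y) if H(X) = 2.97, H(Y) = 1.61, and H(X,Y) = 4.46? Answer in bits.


I(X;Y) = H(X) + H(Y) - H(X,Y) = 2.97 + 1.61 - 4.46 = 0.12

0.12 bits


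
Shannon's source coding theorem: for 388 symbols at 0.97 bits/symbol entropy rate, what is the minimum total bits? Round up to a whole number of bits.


Minimum bits >= n * H = 388 * 0.97 = 376.36, rounded up to a whole number of bits = 377

377 bits


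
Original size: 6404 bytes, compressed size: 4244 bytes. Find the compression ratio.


Ratio = original / compressed = 6404 / 4244 = 1.509

1.509


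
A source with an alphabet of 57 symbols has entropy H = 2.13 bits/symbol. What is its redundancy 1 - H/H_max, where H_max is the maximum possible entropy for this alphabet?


H_max = log2(K) = log2(57) = 5.8329 bits/symbol. Redundancy = 1 - H/H_max = 1 - 2.13/5.8329 = 1 - 0.3652 = 0.6348

0.6348


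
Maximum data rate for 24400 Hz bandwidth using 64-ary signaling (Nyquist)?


Rate = 2 * B * log2(M) = 2 * 24400 * 6.0 = 292800.0

292800.0 bps


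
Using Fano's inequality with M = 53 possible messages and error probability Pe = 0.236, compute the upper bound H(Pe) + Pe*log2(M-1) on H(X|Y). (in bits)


H(Pe) = -Pe*log2(Pe) - (1-Pe)*log2(1-Pe) = -0.236*log2(0.236) - 0.764*log2(0.764) = 0.491621 + 0.296704 = 0.7883. Pe*log2(M-1) = 0.236*log2(52) = 1.345304. Bound = H(Pe) + Pe*log2(M-1) = 0.491621 + 0.296704 + 1.345304 = 2.1336

2.1336 bits


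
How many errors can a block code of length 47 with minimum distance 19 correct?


Correction capability = floor((d-1)/2) = floor((19-1)/2) = 9

9 errors


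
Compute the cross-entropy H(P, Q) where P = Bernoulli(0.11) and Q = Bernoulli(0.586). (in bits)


H(P,Q) = -p*log2(q) - (1-p)*log2(1-q). -0.11*log2(0.586) = 0.084813; -0.89*log2(0.414) = 1.132345. H(P,Q) = 0.084813 + 1.132345 = 1.2172

1.2172 bits


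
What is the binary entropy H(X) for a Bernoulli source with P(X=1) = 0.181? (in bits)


H = -p*log2(p) - (1-p)*log2(1-p). -0.181*log2(0.181) = 0.446335; -0.819*log2(0.819) = 0.235925. H = 0.446335 + 0.235925 = 0.6823

0.6823 bits


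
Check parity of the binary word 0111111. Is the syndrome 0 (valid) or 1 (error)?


Syndrome = XOR of all bits = 0 XOR 1 XOR 1 XOR 1 XOR 1 XOR 1 XOR 1 = 0

0


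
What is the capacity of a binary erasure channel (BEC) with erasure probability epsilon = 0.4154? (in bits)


C = 1 - epsilon = 1 - 0.4154 = 0.5846

0.5846 bits


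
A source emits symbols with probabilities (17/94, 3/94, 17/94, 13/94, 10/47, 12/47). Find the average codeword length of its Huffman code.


Huffman construction (repeatedly merge the two least-probable nodes; each merge adds 1 bit to every symbol beneath it): 3/94 + 13/94 = 8/47; 8/47 + 17/94 = 33/94; 17/94 + 10/47 = 37/94; 12/47 + 33/94 = 57/94; 37/94 + 57/94 = 1. Resulting codeword lengths (in the order the probabilities were given): (3, 4, 2, 4, 2, 2). L_avg = sum(p_i * l_i) = 17/94*3 + 3/94*4 + 17/94*2 + 13/94*4 + 10/47*2 + 12/47*2 = 237/94 = 2.5213

2.5213 bits


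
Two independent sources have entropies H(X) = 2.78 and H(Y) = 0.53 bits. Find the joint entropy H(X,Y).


For independent variables, H(X,Y) = H(X) + H(Y) = 2.78 + 0.53 = 3.31

3.31 bits


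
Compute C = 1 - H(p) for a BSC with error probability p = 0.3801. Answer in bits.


H(p) = -p*log2(p) - (1-p)*log2(1-p) = -0.3801*log2(0.3801) - 0.6199*log2(0.6199) = 0.530448 + 0.427664 = 0.9581. C = 1 - H(p) = 1 - 0.9581 = 0.0419

0.0419 bits


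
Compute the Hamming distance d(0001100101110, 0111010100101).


Count differing positions: . ^ ^ . ^ ^ . . . ^ . ^ ^ = 7 differences

7


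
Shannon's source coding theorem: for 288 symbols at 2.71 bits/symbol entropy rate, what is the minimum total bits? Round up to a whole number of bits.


Minimum bits >= n * H = 288 * 2.71 = 780.48, rounded up to a whole number of bits = 781

781 bits


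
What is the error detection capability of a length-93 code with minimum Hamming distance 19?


Detection capability = d_min - 1 = 19 - 1 = 18

18 errors


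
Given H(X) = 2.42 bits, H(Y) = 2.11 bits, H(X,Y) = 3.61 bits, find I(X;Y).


I(X;Y) = H(X) + H(Y) - H(X,Y) = 2.42 + 2.11 - 3.61 = 0.92

0.92 bits


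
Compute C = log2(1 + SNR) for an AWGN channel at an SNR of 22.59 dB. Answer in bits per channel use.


SNR_linear = 10^(22.59/10) = 181.5516; C = log2(1 + SNR_linear) = log2(1 + 181.5516) = 7.5122

7.5122 bits/channel use


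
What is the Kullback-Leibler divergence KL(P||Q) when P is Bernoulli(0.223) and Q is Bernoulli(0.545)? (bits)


KL = p*log2(p/q) + (1-p)*log2((1-p)/(1-q)) = 0.223*log2(0.223/0.545) + 0.777*log2(0.777/0.455) = 0.3124

0.3124 bits


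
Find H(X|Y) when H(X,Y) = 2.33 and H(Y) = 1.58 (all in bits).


H(X|Y) = H(X,Y) - H(Y) = 2.33 - 1.58 = 0.75

0.75 bits


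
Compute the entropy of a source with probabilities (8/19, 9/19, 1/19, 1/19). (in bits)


H = -sum(p_i * log2(p_i)). Terms: -(8/19)*log2(8/19) = 0.525443; -(9/19)*log2(9/19) = 0.510633; -(1/19)*log2(1/19) = 0.223575; -(1/19)*log2(1/19) = 0.223575. H = 0.525443 + 0.510633 + 0.223575 + 0.223575 = 1.4832

1.4832 bits


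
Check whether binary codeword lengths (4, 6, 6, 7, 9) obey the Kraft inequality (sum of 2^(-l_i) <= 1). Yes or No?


Kraft sum = sum(2^(-l_i)) = 0.1035, need <= 1. Result: satisfied (a binary prefix-free code with these lengths exists)

Yes


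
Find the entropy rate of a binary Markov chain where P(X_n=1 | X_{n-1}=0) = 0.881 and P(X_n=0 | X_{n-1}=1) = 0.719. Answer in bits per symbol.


Stationary distribution: pi_0 = p10/(p01+p10) = 0.4494, pi_1 = 0.5506. Entropy rate H' = pi_0*H(p01) + pi_1*H(p10) = 0.4494*0.5265 + 0.5506*0.8568 = 0.7084

0.7084 bits/symbol


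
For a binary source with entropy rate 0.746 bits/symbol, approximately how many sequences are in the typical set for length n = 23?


log2|A_typical| = nH = 23 * 0.746 = 17.158, so |A_typical| ~ 2^17.158 = 1.462e+05

1.462e+05


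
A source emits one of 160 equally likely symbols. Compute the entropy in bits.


H = log2(n) = log2(160) = 7.3219

7.3219 bits


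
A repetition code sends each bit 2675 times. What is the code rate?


Rate = k/n = 1/2675

1/2675


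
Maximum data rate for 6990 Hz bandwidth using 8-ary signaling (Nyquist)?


Rate = 2 * B * log2(M) = 2 * 6990 * 3.0 = 41940.0

41940.0 bps


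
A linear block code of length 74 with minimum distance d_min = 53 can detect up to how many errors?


Detection capability = d_min - 1 = 53 - 1 = 52

52 errors


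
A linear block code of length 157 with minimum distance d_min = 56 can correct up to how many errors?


Correction capability = floor((d-1)/2) = floor((56-1)/2) = 27

27 errors


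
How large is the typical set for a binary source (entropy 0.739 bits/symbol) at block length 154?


log2|A_typical| = nH = 154 * 0.739 = 113.806, so |A_typical| ~ 2^113.806 = 1.816e+34

1.816e+34


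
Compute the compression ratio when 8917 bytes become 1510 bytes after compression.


Ratio = original / compressed = 8917 / 1510 = 5.9053

5.9053


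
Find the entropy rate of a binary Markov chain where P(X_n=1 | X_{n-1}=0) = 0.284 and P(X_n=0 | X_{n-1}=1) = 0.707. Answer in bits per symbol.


Stationary distribution: pi_0 = p10/(p01+p10) = 0.7134, pi_1 = 0.2866. Entropy rate H' = pi_0*H(p01) + pi_1*H(p10) = 0.7134*0.8608 + 0.2866*0.8726 = 0.8642

0.8642 bits/symbol


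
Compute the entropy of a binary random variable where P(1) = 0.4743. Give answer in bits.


H = -p*log2(p) - (1-p)*log2(1-p). -0.4743*log2(0.4743) = 0.510408; -0.5257*log2(0.5257) = 0.487686. H = 0.510408 + 0.487686 = 0.9981

0.9981 bits


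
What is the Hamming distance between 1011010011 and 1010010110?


Count differing positions: . . . ^ . . . ^ . ^ = 3 differences

3


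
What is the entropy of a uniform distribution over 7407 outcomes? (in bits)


H = log2(n) = log2(7407) = 12.8547

12.8547 bits


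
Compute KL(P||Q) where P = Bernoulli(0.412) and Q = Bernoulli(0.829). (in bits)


KL = p*log2(p/q) + (1-p)*log2((1-p)/(1-q)) = 0.412*log2(0.412/0.829) + 0.588*log2(0.588/0.171) = 0.6321

0.6321 bits


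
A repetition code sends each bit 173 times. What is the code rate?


Rate = k/n = 1/173

1/173


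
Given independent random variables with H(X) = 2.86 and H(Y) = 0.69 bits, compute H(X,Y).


For independent variables, H(X,Y) = H(X) + H(Y) = 2.86 + 0.69 = 3.55

3.55 bits


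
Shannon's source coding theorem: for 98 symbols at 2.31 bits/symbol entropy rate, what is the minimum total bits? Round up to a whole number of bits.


Minimum bits >= n * H = 98 * 2.31 = 226.38, rounded up to a whole number of bits = 227

227 bits


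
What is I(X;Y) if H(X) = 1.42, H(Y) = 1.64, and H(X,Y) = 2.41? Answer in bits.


I(X;Y) = H(X) + H(Y) - H(X,Y) = 1.42 + 1.64 - 2.41 = 0.65

0.65 bits


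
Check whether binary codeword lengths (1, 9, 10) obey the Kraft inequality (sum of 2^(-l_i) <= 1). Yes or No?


Kraft sum = sum(2^(-l_i)) = 0.5029, need <= 1. Result: satisfied (a binary prefix-free code with these lengths exists)

Yes


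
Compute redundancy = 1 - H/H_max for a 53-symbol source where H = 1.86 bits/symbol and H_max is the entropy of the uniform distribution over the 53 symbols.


H_max = log2(K) = log2(53) = 5.7279 bits/symbol. Redundancy = 1 - H/H_max = 1 - 1.86/5.7279 = 1 - 0.3247 = 0.6753

0.6753


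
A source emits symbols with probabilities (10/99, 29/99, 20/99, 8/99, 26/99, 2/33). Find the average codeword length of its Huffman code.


Huffman construction (repeatedly merge the two least-probable nodes; each merge adds 1 bit to every symbol beneath it): 2/33 + 8/99 = 14/99; 10/99 + 14/99 = 8/33; 20/99 + 8/33 = 4/9; 26/99 + 29/99 = 5/9; 4/9 + 5/9 = 1. Resulting codeword lengths (in the order the probabilities were given): (3, 2, 2, 4, 2, 4). L_avg = sum(p_i * l_i) = 10/99*3 + 29/99*2 + 20/99*2 + 8/99*4 + 26/99*2 + 2/33*4 = 236/99 = 2.3838

2.3838 bits


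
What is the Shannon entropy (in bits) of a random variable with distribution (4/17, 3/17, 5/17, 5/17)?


H = -sum(p_i * log2(p_i)). Terms: -(4/17)*log2(4/17) = 0.491168; -(3/17)*log2(3/17) = 0.441618; -(5/17)*log2(5/17) = 0.519275; -(5/17)*log2(5/17) = 0.519275. H = 0.491168 + 0.441618 + 0.519275 + 0.519275 = 1.9713

1.9713 bits


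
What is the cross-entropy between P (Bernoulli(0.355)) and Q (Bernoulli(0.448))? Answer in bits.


H(P,Q) = -p*log2(q) - (1-p)*log2(1-q). -0.355*log2(0.448) = 0.411242; -0.645*log2(0.552) = 0.552933. H(P,Q) = 0.411242 + 0.552933 = 0.9642

0.9642 bits


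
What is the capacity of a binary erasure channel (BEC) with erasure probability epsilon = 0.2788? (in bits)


C = 1 - epsilon = 1 - 0.2788 = 0.7212

0.7212 bits


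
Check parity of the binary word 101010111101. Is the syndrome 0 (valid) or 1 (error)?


Syndrome = XOR of all bits = 1 XOR 0 XOR 1 XOR 0 XOR 1 XOR 0 XOR 1 XOR 1 XOR 1 XOR 1 XOR 0 XOR 1 = 0

0


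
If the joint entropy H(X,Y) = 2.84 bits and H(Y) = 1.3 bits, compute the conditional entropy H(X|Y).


H(X|Y) = H(X,Y) - H(Y) = 2.84 - 1.3 = 1.54

1.54 bits


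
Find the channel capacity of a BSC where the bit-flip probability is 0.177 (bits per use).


H(p) = -p*log2(p) - (1-p)*log2(1-p) = -0.177*log2(0.177) - 0.823*log2(0.823) = 0.442178 + 0.231292 = 0.6735. C = 1 - H(p) = 1 - 0.6735 = 0.3265

0.3265 bits


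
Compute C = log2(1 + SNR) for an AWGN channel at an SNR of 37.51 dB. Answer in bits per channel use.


SNR_linear = 10^(37.51/10) = 5636.3766; C = log2(1 + SNR_linear) = log2(1 + 5636.3766) = 12.4608

12.4608 bits/channel use


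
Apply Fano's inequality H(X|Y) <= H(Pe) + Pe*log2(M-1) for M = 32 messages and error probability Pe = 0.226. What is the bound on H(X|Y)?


H(Pe) = -Pe*log2(Pe) - (1-Pe)*log2(1-Pe) = -0.226*log2(0.226) - 0.774*log2(0.774) = 0.484907 + 0.286066 = 0.771. Pe*log2(M-1) = 0.226*log2(31) = 1.119648. Bound = H(Pe) + Pe*log2(M-1) = 0.484907 + 0.286066 + 1.119648 = 1.8906

1.8906 bits


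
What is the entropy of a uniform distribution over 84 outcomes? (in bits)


H = log2(n) = log2(84) = 6.3923

6.3923 bits


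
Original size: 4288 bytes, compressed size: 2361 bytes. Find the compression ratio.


Ratio = original / compressed = 4288 / 2361 = 1.8162

1.8162


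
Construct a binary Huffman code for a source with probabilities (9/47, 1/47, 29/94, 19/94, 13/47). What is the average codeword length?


Huffman construction (repeatedly merge the two least-probable nodes; each merge adds 1 bit to every symbol beneath it): 1/47 + 9/47 = 10/47; 19/94 + 10/47 = 39/94; 13/47 + 29/94 = 55/94; 39/94 + 55/94 = 1. Resulting codeword lengths (in the order the probabilities were given): (3, 3, 2, 2, 2). L_avg = sum(p_i * l_i) = 9/47*3 + 1/47*3 + 29/94*2 + 19/94*2 + 13/47*2 = 104/47 = 2.2128

2.2128 bits


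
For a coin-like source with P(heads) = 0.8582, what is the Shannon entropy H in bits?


H = -p*log2(p) - (1-p)*log2(1-p). -0.8582*log2(0.8582) = 0.189331; -0.1418*log2(0.1418) = 0.399602. H = 0.189331 + 0.399602 = 0.5889

0.5889 bits


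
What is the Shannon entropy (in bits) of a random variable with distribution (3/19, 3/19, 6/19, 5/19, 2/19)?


H = -sum(p_i * log2(p_i)). Terms: -(3/19)*log2(3/19) = 0.420468; -(3/19)*log2(3/19) = 0.420468; -(6/19)*log2(6/19) = 0.525147; -(5/19)*log2(5/19) = 0.506842; -(2/19)*log2(2/19) = 0.341887. H = 0.420468 + 0.420468 + 0.525147 + 0.506842 + 0.341887 = 2.2148

2.2148 bits


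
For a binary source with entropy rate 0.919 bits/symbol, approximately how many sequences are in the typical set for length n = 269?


log2|A_typical| = nH = 269 * 0.919 = 247.211, so |A_typical| ~ 2^247.211 = 2.618e+74

2.618e+74


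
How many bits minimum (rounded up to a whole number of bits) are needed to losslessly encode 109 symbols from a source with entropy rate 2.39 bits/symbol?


Minimum bits >= n * H = 109 * 2.39 = 260.51, rounded up to a whole number of bits = 261

261 bits


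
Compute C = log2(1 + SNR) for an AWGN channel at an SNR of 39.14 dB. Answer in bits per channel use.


SNR_linear = 10^(39.14/10) = 8203.5154; C = log2(1 + SNR_linear) = log2(1 + 8203.5154) = 13.0022

13.0022 bits/channel use


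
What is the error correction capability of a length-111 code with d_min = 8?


Correction capability = floor((d-1)/2) = floor((8-1)/2) = 3

3 errors


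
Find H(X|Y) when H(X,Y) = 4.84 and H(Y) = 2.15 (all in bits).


H(X|Y) = H(X,Y) - H(Y) = 4.84 - 2.15 = 2.69

2.69 bits


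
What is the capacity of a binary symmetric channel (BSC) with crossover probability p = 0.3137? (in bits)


H(p) = -p*log2(p) - (1-p)*log2(1-p) = -0.3137*log2(0.3137) - 0.6863*log2(0.6863) = 0.524677 + 0.372722 = 0.8974. C = 1 - H(p) = 1 - 0.8974 = 0.1026

0.1026 bits


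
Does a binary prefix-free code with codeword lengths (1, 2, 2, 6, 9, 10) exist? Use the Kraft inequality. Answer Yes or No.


Kraft sum = sum(2^(-l_i)) = 1.0186, need <= 1. Result: violated (a binary prefix-free code with these lengths cannot exist)

No


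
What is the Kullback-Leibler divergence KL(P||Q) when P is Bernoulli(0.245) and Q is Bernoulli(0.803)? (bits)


KL = p*log2(p/q) + (1-p)*log2((1-p)/(1-q)) = 0.245*log2(0.245/0.803) + 0.755*log2(0.755/0.197) = 1.0438

1.0438 bits


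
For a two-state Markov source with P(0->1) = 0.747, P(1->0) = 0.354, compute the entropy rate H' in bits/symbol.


Stationary distribution: pi_0 = p10/(p01+p10) = 0.3215, pi_1 = 0.6785. Entropy rate H' = pi_0*H(p01) + pi_1*H(p10) = 0.3215*0.816 + 0.6785*0.9376 = 0.8985

0.8985 bits/symbol


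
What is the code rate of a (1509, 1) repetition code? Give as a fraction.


Rate = k/n = 1/1509

1/1509


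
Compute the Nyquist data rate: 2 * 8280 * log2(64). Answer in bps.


Rate = 2 * B * log2(M) = 2 * 8280 * 6.0 = 99360.0

99360.0 bps


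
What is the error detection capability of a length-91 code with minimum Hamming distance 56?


Detection capability = d_min - 1 = 56 - 1 = 55

55 errors


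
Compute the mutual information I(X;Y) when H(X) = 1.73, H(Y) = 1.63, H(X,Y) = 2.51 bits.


I(X;Y) = H(X) + H(Y) - H(X,Y) = 1.73 + 1.63 - 2.51 = 0.85

0.85 bits


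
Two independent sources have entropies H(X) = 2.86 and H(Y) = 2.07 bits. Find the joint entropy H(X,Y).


For independent variables, H(X,Y) = H(X) + H(Y) = 2.86 + 2.07 = 4.93

4.93 bits


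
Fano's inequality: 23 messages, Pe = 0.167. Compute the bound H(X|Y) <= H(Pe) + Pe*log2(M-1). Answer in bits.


H(Pe) = -Pe*log2(Pe) - (1-Pe)*log2(1-Pe) = -0.167*log2(0.167) - 0.833*log2(0.833) = 0.431207 + 0.219588 = 0.6508. Pe*log2(M-1) = 0.167*log2(22) = 0.744725. Bound = H(Pe) + Pe*log2(M-1) = 0.431207 + 0.219588 + 0.744725 = 1.3955

1.3955 bits


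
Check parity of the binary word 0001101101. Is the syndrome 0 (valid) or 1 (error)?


Syndrome = XOR of all bits = 0 XOR 0 XOR 0 XOR 1 XOR 1 XOR 0 XOR 1 XOR 1 XOR 0 XOR 1 = 1

1


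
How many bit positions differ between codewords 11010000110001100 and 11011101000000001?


Count differing positions: . . . . ^ ^ . ^ ^ ^ . . . ^ ^ . ^ = 8 differences

8


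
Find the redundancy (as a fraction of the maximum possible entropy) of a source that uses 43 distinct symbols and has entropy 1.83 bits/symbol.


H_max = log2(K) = log2(43) = 5.4263 bits/symbol. Redundancy = 1 - H/H_max = 1 - 1.83/5.4263 = 1 - 0.3372 = 0.6628

0.6628


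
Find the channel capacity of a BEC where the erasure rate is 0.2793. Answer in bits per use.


C = 1 - epsilon = 1 - 0.2793 = 0.7207

0.7207 bits


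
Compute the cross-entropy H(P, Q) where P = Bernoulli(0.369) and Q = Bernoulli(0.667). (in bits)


H(P,Q) = -p*log2(q) - (1-p)*log2(1-q). -0.369*log2(0.667) = 0.215585; -0.631*log2(0.333) = 1.001022. H(P,Q) = 0.215585 + 1.001022 = 1.2166

1.2166 bits


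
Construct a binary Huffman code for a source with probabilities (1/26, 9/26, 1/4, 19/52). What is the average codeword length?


Huffman construction (repeatedly merge the two least-probable nodes; each merge adds 1 bit to every symbol beneath it): 1/26 + 1/4 = 15/52; 15/52 + 9/26 = 33/52; 19/52 + 33/52 = 1. Resulting codeword lengths (in the order the probabilities were given): (3, 2, 3, 1). L_avg = sum(p_i * l_i) = 1/26*3 + 9/26*2 + 1/4*3 + 19/52*1 = 25/13 = 1.9231

1.9231 bits


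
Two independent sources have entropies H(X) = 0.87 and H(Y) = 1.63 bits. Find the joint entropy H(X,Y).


For independent variables, H(X,Y) = H(X) + H(Y) = 0.87 + 1.63 = 2.5

2.5 bits


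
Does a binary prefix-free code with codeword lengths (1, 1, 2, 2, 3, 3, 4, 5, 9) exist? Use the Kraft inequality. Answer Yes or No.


Kraft sum = sum(2^(-l_i)) = 1.8457, need <= 1. Result: violated (a binary prefix-free code with these lengths cannot exist)

No


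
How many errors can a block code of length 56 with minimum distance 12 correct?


Correction capability = floor((d-1)/2) = floor((12-1)/2) = 5

5 errors


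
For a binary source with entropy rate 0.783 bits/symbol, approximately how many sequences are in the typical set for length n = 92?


log2|A_typical| = nH = 92 * 0.783 = 72.036, so |A_typical| ~ 2^72.036 = 4.842e+21

4.842e+21


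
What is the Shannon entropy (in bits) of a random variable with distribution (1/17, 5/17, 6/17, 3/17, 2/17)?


H = -sum(p_i * log2(p_i)). Terms: -(1/17)*log2(1/17) = 0.240439; -(5/17)*log2(5/17) = 0.519275; -(6/17)*log2(6/17) = 0.530294; -(3/17)*log2(3/17) = 0.441618; -(2/17)*log2(2/17) = 0.363231. H = 0.240439 + 0.519275 + 0.530294 + 0.441618 + 0.363231 = 2.0949

2.0949 bits


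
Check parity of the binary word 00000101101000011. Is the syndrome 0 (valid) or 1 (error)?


Syndrome = XOR of all bits = 0 XOR 0 XOR 0 XOR 0 XOR 0 XOR 1 XOR 0 XOR 1 XOR 1 XOR 0 XOR 1 XOR 0 XOR 0 XOR 0 XOR 0 XOR 1 XOR 1 = 0

0


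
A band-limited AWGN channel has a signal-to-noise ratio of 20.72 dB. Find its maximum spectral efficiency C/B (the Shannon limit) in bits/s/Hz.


SNR_linear = 10^(20.72/10) = 118.0321; C/B = log2(1 + SNR_linear) = log2(1 + 118.0321) = 6.8952

6.8952 bits/s/Hz


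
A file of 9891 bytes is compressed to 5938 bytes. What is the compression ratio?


Ratio = original / compressed = 9891 / 5938 = 1.6657

1.6657


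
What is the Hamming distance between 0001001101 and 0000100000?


Count differing positions: . . . ^ ^ . ^ ^ . ^ = 5 differences

5


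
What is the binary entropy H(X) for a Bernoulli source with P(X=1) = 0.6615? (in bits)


H = -p*log2(p) - (1-p)*log2(1-p). -0.6615*log2(0.6615) = 0.394378; -0.3385*log2(0.3385) = 0.528998. H = 0.394378 + 0.528998 = 0.9234

0.9234 bits


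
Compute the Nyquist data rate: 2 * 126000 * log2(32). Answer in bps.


Rate = 2 * B * log2(M) = 2 * 126000 * 5.0 = 1260000.0

1260000.0 bps


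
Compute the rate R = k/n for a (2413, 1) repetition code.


Rate = k/n = 1/2413

1/2413


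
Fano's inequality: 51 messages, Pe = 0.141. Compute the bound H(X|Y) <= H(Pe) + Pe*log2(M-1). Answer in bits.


H(Pe) = -Pe*log2(Pe) - (1-Pe)*log2(1-Pe) = -0.141*log2(0.141) - 0.859*log2(0.859) = 0.398499 + 0.188353 = 0.5869. Pe*log2(M-1) = 0.141*log2(50) = 0.795784. Bound = H(Pe) + Pe*log2(M-1) = 0.398499 + 0.188353 + 0.795784 = 1.3826

1.3826 bits


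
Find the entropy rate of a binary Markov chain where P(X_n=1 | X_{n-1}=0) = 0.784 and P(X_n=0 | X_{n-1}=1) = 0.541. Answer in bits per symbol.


Stationary distribution: pi_0 = p10/(p01+p10) = 0.4083, pi_1 = 0.5917. Entropy rate H' = pi_0*H(p01) + pi_1*H(p10) = 0.4083*0.7528 + 0.5917*0.9951 = 0.8962

0.8962 bits/symbol


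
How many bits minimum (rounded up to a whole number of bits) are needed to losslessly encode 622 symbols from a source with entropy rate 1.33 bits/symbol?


Minimum bits >= n * H = 622 * 1.33 = 827.26, rounded up to a whole number of bits = 828

828 bits


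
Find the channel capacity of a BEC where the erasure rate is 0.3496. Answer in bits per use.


C = 1 - epsilon = 1 - 0.3496 = 0.6504

0.6504 bits


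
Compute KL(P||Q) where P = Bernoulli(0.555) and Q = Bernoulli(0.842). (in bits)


KL = p*log2(p/q) + (1-p)*log2((1-p)/(1-q)) = 0.555*log2(0.555/0.842) + 0.445*log2(0.445/0.158) = 0.331

0.331 bits


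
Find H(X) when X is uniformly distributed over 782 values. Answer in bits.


H = log2(n) = log2(782) = 9.611

9.611 bits


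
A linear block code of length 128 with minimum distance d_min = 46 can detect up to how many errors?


Detection capability = d_min - 1 = 46 - 1 = 45

45 errors


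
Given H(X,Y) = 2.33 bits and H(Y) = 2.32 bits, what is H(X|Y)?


H(X|Y) = H(X,Y) - H(Y) = 2.33 - 2.32 = 0.01

0.01 bits


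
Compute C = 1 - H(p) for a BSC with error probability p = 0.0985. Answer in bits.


H(p) = -p*log2(p) - (1-p)*log2(1-p) = -0.0985*log2(0.0985) - 0.9015*log2(0.9015) = 0.329358 + 0.134865 = 0.4642. C = 1 - H(p) = 1 - 0.4642 = 0.5358

0.5358 bits


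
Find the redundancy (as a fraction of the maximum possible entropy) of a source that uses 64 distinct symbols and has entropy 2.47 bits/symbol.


H_max = log2(K) = log2(64) = 6.0 bits/symbol. Redundancy = 1 - H/H_max = 1 - 2.47/6.0 = 1 - 0.4117 = 0.5883

0.5883


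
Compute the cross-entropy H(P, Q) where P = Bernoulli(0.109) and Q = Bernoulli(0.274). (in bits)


H(P,Q) = -p*log2(q) - (1-p)*log2(1-q). -0.109*log2(0.274) = 0.203585; -0.891*log2(0.726) = 0.411605. H(P,Q) = 0.203585 + 0.411605 = 0.6152

0.6152 bits


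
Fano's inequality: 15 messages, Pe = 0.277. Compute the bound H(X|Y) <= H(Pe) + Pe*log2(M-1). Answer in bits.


H(Pe) = -Pe*log2(Pe) - (1-Pe)*log2(1-Pe) = -0.277*log2(0.277) - 0.723*log2(0.723) = 0.513016 + 0.338315 = 0.8513. Pe*log2(M-1) = 0.277*log2(14) = 1.054637. Bound = H(Pe) + Pe*log2(M-1) = 0.513016 + 0.338315 + 1.054637 = 1.906

1.906 bits


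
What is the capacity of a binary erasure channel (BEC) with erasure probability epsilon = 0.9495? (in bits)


C = 1 - epsilon = 1 - 0.9495 = 0.0505

0.0505 bits


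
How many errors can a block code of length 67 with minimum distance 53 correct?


Correction capability = floor((d-1)/2) = floor((53-1)/2) = 26

26 errors


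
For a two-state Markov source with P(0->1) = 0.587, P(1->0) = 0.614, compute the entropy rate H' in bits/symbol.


Stationary distribution: pi_0 = p10/(p01+p10) = 0.5112, pi_1 = 0.4888. Entropy rate H' = pi_0*H(p01) + pi_1*H(p10) = 0.5112*0.978 + 0.4888*0.9622 = 0.9703

0.9703 bits/symbol


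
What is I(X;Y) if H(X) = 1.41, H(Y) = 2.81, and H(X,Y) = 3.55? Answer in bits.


I(X;Y) = H(X) + H(Y) - H(X,Y) = 1.41 + 2.81 - 3.55 = 0.67

0.67 bits


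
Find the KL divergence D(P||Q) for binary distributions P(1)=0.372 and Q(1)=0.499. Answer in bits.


KL = p*log2(p/q) + (1-p)*log2((1-p)/(1-q)) = 0.372*log2(0.372/0.499) + 0.628*log2(0.628/0.501) = 0.0471

0.0471 bits


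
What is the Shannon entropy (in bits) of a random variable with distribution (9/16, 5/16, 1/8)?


H = -sum(p_i * log2(p_i)). Terms: -(9/16)*log2(9/16) = 0.466917; -(5/16)*log2(5/16) = 0.524397; -(1/8)*log2(1/8) = 0.375000. H = 0.466917 + 0.524397 + 0.375000 = 1.3663

1.3663 bits


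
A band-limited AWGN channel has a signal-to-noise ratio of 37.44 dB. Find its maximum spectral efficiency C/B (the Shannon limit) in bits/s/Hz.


SNR_linear = 10^(37.44/10) = 5546.2571; C/B = log2(1 + SNR_linear) = log2(1 + 5546.2571) = 12.4376

12.4376 bits/s/Hz


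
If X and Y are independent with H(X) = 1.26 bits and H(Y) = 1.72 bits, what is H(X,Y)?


For independent variables, H(X,Y) = H(X) + H(Y) = 1.26 + 1.72 = 2.98

2.98 bits


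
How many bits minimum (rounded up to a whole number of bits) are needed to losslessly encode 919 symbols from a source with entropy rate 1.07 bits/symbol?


Minimum bits >= n * H = 919 * 1.07 = 983.33, rounded up to a whole number of bits = 984

984 bits


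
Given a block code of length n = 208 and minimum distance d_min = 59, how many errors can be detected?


Detection capability = d_min - 1 = 59 - 1 = 58

58 errors


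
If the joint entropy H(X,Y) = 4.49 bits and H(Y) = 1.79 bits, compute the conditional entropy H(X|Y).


H(X|Y) = H(X,Y) - H(Y) = 4.49 - 1.79 = 2.7

2.7 bits


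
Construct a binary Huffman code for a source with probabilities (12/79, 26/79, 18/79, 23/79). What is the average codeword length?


Huffman construction (repeatedly merge the two least-probable nodes; each merge adds 1 bit to every symbol beneath it): 12/79 + 18/79 = 30/79; 23/79 + 26/79 = 49/79; 30/79 + 49/79 = 1. Resulting codeword lengths (in the order the probabilities were given): (2, 2, 2, 2). L_avg = sum(p_i * l_i) = 12/79*2 + 26/79*2 + 18/79*2 + 23/79*2 = 2

2.0 bits


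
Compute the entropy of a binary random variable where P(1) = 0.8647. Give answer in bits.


H = -p*log2(p) - (1-p)*log2(1-p). -0.8647*log2(0.8647) = 0.181352; -0.1353*log2(0.1353) = 0.390444. H = 0.181352 + 0.390444 = 0.5718

0.5718 bits


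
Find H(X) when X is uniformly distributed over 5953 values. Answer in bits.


H = log2(n) = log2(5953) = 12.5394

12.5394 bits


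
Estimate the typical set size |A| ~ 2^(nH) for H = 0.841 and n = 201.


log2|A_typical| = nH = 201 * 0.841 = 169.041, so |A_typical| ~ 2^169.041 = 7.699e+50

7.699e+50


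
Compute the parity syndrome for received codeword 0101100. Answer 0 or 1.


Syndrome = XOR of all bits = 0 XOR 1 XOR 0 XOR 1 XOR 1 XOR 0 XOR 0 = 1

1


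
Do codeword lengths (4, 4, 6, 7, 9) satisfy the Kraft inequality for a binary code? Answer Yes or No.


Kraft sum = sum(2^(-l_i)) = 0.1504, need <= 1. Result: satisfied (a binary prefix-free code with these lengths exists)

Yes


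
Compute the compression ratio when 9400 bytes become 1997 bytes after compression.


Ratio = original / compressed = 9400 / 1997 = 4.7071

4.7071


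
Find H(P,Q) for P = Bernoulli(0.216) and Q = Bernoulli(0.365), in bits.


H(P,Q) = -p*log2(q) - (1-p)*log2(1-q). -0.216*log2(0.365) = 0.314071; -0.784*log2(0.635) = 0.513654. H(P,Q) = 0.314071 + 0.513654 = 0.8277

0.8277 bits


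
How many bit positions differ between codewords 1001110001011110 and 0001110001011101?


Count differing positions: ^ . . . . . . . . . . . . . ^ ^ = 3 differences

3


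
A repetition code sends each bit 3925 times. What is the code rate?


Rate = k/n = 1/3925

1/3925


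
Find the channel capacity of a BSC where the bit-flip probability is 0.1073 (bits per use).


H(p) = -p*log2(p) - (1-p)*log2(1-p) = -0.1073*log2(0.1073) - 0.8927*log2(0.8927) = 0.345536 + 0.146182 = 0.4917. C = 1 - H(p) = 1 - 0.4917 = 0.5083

0.5083 bits


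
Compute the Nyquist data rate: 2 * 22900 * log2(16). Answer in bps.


Rate = 2 * B * log2(M) = 2 * 22900 * 4.0 = 183200.0

183200.0 bps


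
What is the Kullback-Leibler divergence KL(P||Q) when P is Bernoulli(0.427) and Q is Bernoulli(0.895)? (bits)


KL = p*log2(p/q) + (1-p)*log2((1-p)/(1-q)) = 0.427*log2(0.427/0.895) + 0.573*log2(0.573/0.105) = 0.9469

0.9469 bits


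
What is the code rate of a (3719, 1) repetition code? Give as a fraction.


Rate = k/n = 1/3719

1/3719


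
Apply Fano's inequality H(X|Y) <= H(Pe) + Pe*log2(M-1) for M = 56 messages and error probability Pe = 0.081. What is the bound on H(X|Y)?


H(Pe) = -Pe*log2(Pe) - (1-Pe)*log2(1-Pe) = -0.081*log2(0.081) - 0.919*log2(0.919) = 0.293701 + 0.111992 = 0.4057. Pe*log2(M-1) = 0.081*log2(55) = 0.468290. Bound = H(Pe) + Pe*log2(M-1) = 0.293701 + 0.111992 + 0.468290 = 0.874

0.874 bits


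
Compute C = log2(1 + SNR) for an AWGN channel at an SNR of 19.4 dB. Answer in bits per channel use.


SNR_linear = 10^(19.4/10) = 87.0964; C = log2(1 + SNR_linear) = log2(1 + 87.0964) = 6.461

6.461 bits/channel use


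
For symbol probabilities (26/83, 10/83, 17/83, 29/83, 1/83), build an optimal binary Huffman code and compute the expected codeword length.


Huffman construction (repeatedly merge the two least-probable nodes; each merge adds 1 bit to every symbol beneath it): 1/83 + 10/83 = 11/83; 11/83 + 17/83 = 28/83; 26/83 + 28/83 = 54/83; 29/83 + 54/83 = 1. Resulting codeword lengths (in the order the probabilities were given): (2, 4, 3, 1, 4). L_avg = sum(p_i * l_i) = 26/83*2 + 10/83*4 + 17/83*3 + 29/83*1 + 1/83*4 = 176/83 = 2.1205

2.1205 bits


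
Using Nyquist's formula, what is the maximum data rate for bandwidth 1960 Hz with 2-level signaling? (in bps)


Rate = 2 * B * log2(M) = 2 * 1960 * 1.0 = 3920.0

3920.0 bps


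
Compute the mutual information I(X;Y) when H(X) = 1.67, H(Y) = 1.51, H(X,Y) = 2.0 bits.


I(X;Y) = H(X) + H(Y) - H(X,Y) = 1.67 + 1.51 - 2.0 = 1.18

1.18 bits


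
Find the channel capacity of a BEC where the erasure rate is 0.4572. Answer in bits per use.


C = 1 - epsilon = 1 - 0.4572 = 0.5428

0.5428 bits


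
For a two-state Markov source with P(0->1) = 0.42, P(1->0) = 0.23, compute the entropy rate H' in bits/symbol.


Stationary distribution: pi_0 = p10/(p01+p10) = 0.3538, pi_1 = 0.6462. Entropy rate H' = pi_0*H(p01) + pi_1*H(p10) = 0.3538*0.9815 + 0.6462*0.778 = 0.85

0.85 bits/symbol


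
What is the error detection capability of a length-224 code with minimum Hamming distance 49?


Detection capability = d_min - 1 = 49 - 1 = 48

48 errors


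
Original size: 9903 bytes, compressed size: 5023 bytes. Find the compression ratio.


Ratio = original / compressed = 9903 / 5023 = 1.9715

1.9715


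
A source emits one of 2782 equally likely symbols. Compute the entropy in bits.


H = log2(n) = log2(2782) = 11.4419

11.4419 bits


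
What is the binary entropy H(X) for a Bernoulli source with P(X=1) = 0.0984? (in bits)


H = -p*log2(p) - (1-p)*log2(1-p). -0.0984*log2(0.0984) = 0.329167; -0.9016*log2(0.9016) = 0.134736. H = 0.329167 + 0.134736 = 0.4639

0.4639 bits


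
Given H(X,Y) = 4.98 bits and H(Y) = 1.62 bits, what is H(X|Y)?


H(X|Y) = H(X,Y) - H(Y) = 4.98 - 1.62 = 3.36

3.36 bits


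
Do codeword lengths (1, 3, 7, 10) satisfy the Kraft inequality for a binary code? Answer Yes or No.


Kraft sum = sum(2^(-l_i)) = 0.6338, need <= 1. Result: satisfied (a binary prefix-free code with these lengths exists)

Yes


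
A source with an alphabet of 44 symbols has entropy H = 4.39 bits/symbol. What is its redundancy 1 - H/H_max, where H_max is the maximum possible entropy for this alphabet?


H_max = log2(K) = log2(44) = 5.4594 bits/symbol. Redundancy = 1 - H/H_max = 1 - 4.39/5.4594 = 1 - 0.8041 = 0.1959

0.1959


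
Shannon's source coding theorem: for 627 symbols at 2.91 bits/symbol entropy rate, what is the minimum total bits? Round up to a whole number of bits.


Minimum bits >= n * H = 627 * 2.91 = 1824.57, rounded up to a whole number of bits = 1825

1825 bits


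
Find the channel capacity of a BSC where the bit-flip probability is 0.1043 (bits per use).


H(p) = -p*log2(p) - (1-p)*log2(1-p) = -0.1043*log2(0.1043) - 0.8957*log2(0.8957) = 0.340142 + 0.142338 = 0.4825. C = 1 - H(p) = 1 - 0.4825 = 0.5175

0.5175 bits
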